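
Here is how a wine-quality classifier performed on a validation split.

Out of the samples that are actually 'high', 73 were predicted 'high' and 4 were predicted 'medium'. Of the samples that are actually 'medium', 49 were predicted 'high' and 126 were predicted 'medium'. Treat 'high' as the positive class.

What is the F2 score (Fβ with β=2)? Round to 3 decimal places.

Fβ = (1+β²)·TP / ((1+β²)·TP + β²·FN + FP), with β²=4
= 5·73 / (5·73 + 4·4 + 49) = 0.849

0.849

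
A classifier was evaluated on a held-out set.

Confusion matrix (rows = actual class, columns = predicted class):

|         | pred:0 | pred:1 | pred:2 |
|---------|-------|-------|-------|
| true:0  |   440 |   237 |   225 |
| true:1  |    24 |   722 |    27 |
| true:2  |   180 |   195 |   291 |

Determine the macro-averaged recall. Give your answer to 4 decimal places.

0.6196

Per-class recall (TP/(TP+FN)):
  0: TP=440, FN=237+225=462 → 440/902 = 0.48780
  1: TP=722, FN=24+27=51 → 722/773 = 0.93402
  2: TP=291, FN=180+195=375 → 291/666 = 0.43694
Macro-recall = mean = (0.48780 + 0.93402 + 0.43694) / 3 = 0.6196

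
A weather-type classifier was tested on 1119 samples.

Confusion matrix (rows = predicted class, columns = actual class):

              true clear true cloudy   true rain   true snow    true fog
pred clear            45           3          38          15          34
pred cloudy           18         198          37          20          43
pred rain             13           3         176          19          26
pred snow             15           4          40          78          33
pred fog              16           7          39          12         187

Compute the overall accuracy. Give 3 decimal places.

Accuracy = trace / total = (45+198+176+78+187=684) / 1119 = 684/1119 = 0.611

0.611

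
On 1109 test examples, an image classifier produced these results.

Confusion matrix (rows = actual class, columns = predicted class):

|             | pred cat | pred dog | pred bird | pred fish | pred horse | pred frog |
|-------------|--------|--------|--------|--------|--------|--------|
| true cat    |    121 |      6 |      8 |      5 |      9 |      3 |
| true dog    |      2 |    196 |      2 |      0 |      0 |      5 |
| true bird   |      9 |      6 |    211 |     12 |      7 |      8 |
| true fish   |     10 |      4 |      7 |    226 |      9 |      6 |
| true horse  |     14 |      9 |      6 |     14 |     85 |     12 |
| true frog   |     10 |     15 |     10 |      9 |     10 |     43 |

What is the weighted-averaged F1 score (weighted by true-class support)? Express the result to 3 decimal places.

Per-class F1 score (2·TP/(2·TP+FP+FN)):
  cat: TP=121, FP=2+9+10+14+10=45, FN=6+8+5+9+3=31 → 242/318 = 0.7610
  dog: TP=196, FP=6+6+4+9+15=40, FN=2+2+0+0+5=9 → 392/441 = 0.8889
  bird: TP=211, FP=8+2+7+6+10=33, FN=9+6+12+7+8=42 → 422/497 = 0.8491
  fish: TP=226, FP=5+0+12+14+9=40, FN=10+4+7+9+6=36 → 452/528 = 0.8561
  horse: TP=85, FP=9+0+7+9+10=35, FN=14+9+6+14+12=55 → 170/260 = 0.6538
  frog: TP=43, FP=3+5+8+6+12=34, FN=10+15+10+9+10=54 → 86/174 = 0.4943
Weighted-F1 score = Σ (supportᵢ/N)·F1 scoreᵢ with N=1109: (152/1109)·0.7610 + (205/1109)·0.8889 + (253/1109)·0.8491 + (262/1109)·0.8561 + (140/1109)·0.6538 + (97/1109)·0.4943 = 0.790

0.790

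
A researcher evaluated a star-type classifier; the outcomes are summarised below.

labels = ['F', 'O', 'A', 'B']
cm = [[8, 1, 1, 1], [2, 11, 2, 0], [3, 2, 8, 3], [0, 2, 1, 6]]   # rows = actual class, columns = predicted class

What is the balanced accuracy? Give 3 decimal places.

Balanced accuracy = mean of per-class recall.
  F: recall = 8/11 = 0.7273
  O: recall = 11/15 = 0.7333
  A: recall = 8/16 = 0.5000
  B: recall = 6/9 = 0.6667
Mean = (0.7273 + 0.7333 + 0.5000 + 0.6667) / 4 = 0.657

0.657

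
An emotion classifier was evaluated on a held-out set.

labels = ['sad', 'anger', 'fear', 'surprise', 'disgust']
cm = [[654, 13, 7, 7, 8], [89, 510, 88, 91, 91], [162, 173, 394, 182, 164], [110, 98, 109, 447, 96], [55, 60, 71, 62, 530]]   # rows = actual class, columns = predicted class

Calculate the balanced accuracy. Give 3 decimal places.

Balanced accuracy = mean of per-class recall.
  sad: recall = 654/689 = 0.9492
  anger: recall = 510/869 = 0.5869
  fear: recall = 394/1075 = 0.3665
  surprise: recall = 447/860 = 0.5198
  disgust: recall = 530/778 = 0.6812
Mean = (0.9492 + 0.5869 + 0.3665 + 0.5198 + 0.6812) / 5 = 0.621

0.621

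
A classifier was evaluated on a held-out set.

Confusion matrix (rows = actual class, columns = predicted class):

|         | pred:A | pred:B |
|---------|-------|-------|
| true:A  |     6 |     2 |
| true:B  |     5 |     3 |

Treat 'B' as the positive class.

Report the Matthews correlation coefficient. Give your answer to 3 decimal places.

0.135

MCC = (TP·TN − FP·FN) / √((TP+FP)(TP+FN)(TN+FP)(TN+FN))
Numerator = 3·6 − 2·5 = 8
Denominator = √(5·8·8·11) = √3520 = 59.3296
MCC = 8 / 59.3296 = 0.135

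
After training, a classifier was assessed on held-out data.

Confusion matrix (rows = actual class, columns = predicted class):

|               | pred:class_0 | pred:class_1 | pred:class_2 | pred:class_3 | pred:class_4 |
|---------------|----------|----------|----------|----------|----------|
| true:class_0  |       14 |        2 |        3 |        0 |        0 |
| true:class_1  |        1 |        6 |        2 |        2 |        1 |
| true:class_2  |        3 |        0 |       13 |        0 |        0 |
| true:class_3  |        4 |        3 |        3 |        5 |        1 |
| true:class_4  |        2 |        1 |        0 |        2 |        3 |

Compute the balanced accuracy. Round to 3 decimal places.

0.547

Balanced accuracy = mean of per-class recall.
  class_0: recall = 14/19 = 0.7368
  class_1: recall = 6/12 = 0.5000
  class_2: recall = 13/16 = 0.8125
  class_3: recall = 5/16 = 0.3125
  class_4: recall = 3/8 = 0.3750
Mean = (0.7368 + 0.5000 + 0.8125 + 0.3125 + 0.3750) / 5 = 0.547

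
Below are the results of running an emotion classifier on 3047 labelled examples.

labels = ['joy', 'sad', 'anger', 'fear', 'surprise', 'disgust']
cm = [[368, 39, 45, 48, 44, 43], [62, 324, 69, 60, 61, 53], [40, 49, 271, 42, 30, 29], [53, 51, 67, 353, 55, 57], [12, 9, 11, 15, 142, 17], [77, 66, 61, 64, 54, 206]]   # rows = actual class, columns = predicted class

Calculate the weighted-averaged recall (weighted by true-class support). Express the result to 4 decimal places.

Per-class recall (TP/(TP+FN)):
  joy: TP=368, FN=39+45+48+44+43=219 → 368/587 = 0.62692
  sad: TP=324, FN=62+69+60+61+53=305 → 324/629 = 0.51510
  anger: TP=271, FN=40+49+42+30+29=190 → 271/461 = 0.58785
  fear: TP=353, FN=53+51+67+55+57=283 → 353/636 = 0.55503
  surprise: TP=142, FN=12+9+11+15+17=64 → 142/206 = 0.68932
  disgust: TP=206, FN=77+66+61+64+54=322 → 206/528 = 0.39015
Weighted-recall = Σ (supportᵢ/N)·recallᵢ with N=3047: (587/3047)·0.62692 + (629/3047)·0.51510 + (461/3047)·0.58785 + (636/3047)·0.55503 + (206/3047)·0.68932 + (528/3047)·0.39015 = 0.5461

0.5461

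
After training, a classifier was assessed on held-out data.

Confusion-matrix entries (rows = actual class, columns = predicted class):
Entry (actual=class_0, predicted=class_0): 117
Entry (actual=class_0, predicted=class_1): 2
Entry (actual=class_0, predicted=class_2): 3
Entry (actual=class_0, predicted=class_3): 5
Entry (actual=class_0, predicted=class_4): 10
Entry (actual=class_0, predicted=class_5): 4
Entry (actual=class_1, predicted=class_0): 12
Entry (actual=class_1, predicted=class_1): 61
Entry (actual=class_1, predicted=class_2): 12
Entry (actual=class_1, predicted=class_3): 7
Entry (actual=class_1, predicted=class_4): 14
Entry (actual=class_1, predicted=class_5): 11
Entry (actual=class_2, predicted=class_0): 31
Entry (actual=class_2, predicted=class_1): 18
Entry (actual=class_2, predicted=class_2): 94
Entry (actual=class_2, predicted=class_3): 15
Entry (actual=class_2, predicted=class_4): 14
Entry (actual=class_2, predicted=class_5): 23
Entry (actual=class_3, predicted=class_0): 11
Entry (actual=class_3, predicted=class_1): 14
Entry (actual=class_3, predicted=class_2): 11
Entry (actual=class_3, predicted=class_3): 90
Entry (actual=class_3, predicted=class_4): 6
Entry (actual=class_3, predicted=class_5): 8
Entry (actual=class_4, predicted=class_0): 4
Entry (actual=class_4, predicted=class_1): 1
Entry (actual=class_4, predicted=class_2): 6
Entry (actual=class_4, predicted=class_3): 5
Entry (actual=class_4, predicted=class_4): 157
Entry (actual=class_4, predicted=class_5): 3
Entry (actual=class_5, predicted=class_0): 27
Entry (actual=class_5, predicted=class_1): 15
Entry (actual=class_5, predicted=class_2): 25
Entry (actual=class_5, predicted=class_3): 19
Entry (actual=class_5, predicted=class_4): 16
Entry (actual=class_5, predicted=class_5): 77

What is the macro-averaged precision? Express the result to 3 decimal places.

Per-class precision (TP/(TP+FP)):
  class_0: TP=117, FP=12+31+11+4+27=85 → 117/202 = 0.5792
  class_1: TP=61, FP=2+18+14+1+15=50 → 61/111 = 0.5495
  class_2: TP=94, FP=3+12+11+6+25=57 → 94/151 = 0.6225
  class_3: TP=90, FP=5+7+15+5+19=51 → 90/141 = 0.6383
  class_4: TP=157, FP=10+14+14+6+16=60 → 157/217 = 0.7235
  class_5: TP=77, FP=4+11+23+8+3=49 → 77/126 = 0.6111
Macro-precision = mean = (0.5792 + 0.5495 + 0.6225 + 0.6383 + 0.7235 + 0.6111) / 6 = 0.621

0.621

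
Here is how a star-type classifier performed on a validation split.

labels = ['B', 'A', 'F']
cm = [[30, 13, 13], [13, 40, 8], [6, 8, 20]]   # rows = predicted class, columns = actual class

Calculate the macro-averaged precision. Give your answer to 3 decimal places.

Per-class precision (TP/(TP+FP)):
  B: TP=30, FP=13+13=26 → 30/56 = 0.5357
  A: TP=40, FP=13+8=21 → 40/61 = 0.6557
  F: TP=20, FP=6+8=14 → 20/34 = 0.5882
Macro-precision = mean = (0.5357 + 0.6557 + 0.5882) / 3 = 0.593

0.593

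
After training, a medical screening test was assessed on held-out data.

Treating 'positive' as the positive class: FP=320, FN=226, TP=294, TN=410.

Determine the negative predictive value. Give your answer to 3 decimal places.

NPV = TN/(TN+FN) = 410/(410+226) = 0.645

0.645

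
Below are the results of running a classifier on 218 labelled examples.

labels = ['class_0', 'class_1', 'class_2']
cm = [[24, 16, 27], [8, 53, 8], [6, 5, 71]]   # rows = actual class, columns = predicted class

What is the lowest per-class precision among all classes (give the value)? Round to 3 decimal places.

Per-class precision (TP/(TP+FP)):
  class_0: TP=24, FP=8+6=14 → 24/38 = 0.6316
  class_1: TP=53, FP=16+5=21 → 53/74 = 0.7162
  class_2: TP=71, FP=27+8=35 → 71/106 = 0.6698
Lowest is class 'class_0' with precision = 0.632.

0.632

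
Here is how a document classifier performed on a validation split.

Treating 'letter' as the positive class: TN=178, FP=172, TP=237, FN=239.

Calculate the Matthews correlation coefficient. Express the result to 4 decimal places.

0.0064

MCC = (TP·TN − FP·FN) / √((TP+FP)(TP+FN)(TN+FP)(TN+FN))
Numerator = 237·178 − 172·239 = 1078
Denominator = √(409·476·350·417) = √28414129800 = 168564.9127
MCC = 1078 / 168564.9127 = 0.0064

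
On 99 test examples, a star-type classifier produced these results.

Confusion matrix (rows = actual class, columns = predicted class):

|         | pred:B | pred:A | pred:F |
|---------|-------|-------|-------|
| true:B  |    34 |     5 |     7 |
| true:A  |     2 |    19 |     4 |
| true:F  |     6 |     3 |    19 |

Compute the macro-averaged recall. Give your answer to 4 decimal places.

0.7259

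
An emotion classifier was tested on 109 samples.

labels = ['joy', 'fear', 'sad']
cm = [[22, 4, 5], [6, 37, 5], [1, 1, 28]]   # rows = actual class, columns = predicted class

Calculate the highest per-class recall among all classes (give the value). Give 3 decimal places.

Per-class recall (TP/(TP+FN)):
  joy: TP=22, FN=4+5=9 → 22/31 = 0.7097
  fear: TP=37, FN=6+5=11 → 37/48 = 0.7708
  sad: TP=28, FN=1+1=2 → 28/30 = 0.9333
Highest is class 'sad' with recall = 0.933.

0.933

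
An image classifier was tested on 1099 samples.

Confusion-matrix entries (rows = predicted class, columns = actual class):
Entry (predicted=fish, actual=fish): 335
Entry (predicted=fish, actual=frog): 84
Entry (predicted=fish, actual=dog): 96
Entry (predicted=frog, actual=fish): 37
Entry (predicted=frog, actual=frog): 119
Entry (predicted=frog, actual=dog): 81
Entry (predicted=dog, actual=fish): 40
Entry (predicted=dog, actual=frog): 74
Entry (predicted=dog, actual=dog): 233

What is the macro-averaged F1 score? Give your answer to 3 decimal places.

0.600

Per-class F1 score (2·TP/(2·TP+FP+FN)):
  fish: TP=335, FP=84+96=180, FN=37+40=77 → 670/927 = 0.7228
  frog: TP=119, FP=37+81=118, FN=84+74=158 → 238/514 = 0.4630
  dog: TP=233, FP=40+74=114, FN=96+81=177 → 466/757 = 0.6156
Macro-F1 score = mean = (0.7228 + 0.4630 + 0.6156) / 3 = 0.600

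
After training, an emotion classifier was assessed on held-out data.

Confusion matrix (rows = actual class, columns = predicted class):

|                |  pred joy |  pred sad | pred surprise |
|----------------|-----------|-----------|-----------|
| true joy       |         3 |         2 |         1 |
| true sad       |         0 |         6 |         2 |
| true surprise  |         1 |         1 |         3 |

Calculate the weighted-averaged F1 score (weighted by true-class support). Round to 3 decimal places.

Per-class F1 score (2·TP/(2·TP+FP+FN)):
  joy: TP=3, FP=0+1=1, FN=2+1=3 → 6/10 = 0.6000
  sad: TP=6, FP=2+1=3, FN=0+2=2 → 12/17 = 0.7059
  surprise: TP=3, FP=1+2=3, FN=1+1=2 → 6/11 = 0.5455
Weighted-F1 score = Σ (supportᵢ/N)·F1 scoreᵢ with N=19: (6/19)·0.6000 + (8/19)·0.7059 + (5/19)·0.5455 = 0.630

0.630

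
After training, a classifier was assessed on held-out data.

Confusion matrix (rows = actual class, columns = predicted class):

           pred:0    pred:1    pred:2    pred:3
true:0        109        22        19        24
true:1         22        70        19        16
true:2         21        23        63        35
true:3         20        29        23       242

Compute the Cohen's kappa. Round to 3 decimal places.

0.493

Observed agreement pₒ = trace/N = 484/757 = 0.6394
Expected agreement pₑ = Σ (rowᵢ·colᵢ)/N² = (174·172 + 127·144 + 142·124 + 314·317)/757² = 0.2886
κ = (pₒ − pₑ)/(1 − pₑ) = (0.6394 − 0.2886)/(1 − 0.2886) = 0.493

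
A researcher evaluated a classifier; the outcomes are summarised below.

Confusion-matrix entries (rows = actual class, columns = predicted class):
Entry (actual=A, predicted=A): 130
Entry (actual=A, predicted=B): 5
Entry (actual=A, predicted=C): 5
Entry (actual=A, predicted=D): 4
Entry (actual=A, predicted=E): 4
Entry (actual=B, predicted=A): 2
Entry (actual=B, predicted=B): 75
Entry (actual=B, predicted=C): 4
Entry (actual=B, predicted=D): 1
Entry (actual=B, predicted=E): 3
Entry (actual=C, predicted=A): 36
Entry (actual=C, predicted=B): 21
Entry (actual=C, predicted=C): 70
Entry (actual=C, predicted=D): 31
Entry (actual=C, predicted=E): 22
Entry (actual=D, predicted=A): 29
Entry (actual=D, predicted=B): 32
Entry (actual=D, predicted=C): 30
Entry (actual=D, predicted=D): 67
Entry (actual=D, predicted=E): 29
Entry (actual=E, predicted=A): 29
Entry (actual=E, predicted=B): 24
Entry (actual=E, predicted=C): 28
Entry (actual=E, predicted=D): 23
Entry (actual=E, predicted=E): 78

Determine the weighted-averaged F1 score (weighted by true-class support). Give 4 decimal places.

0.5171

Per-class F1 score (2·TP/(2·TP+FP+FN)):
  A: TP=130, FP=2+36+29+29=96, FN=5+5+4+4=18 → 260/374 = 0.69519
  B: TP=75, FP=5+21+32+24=82, FN=2+4+1+3=10 → 150/242 = 0.61983
  C: TP=70, FP=5+4+30+28=67, FN=36+21+31+22=110 → 140/317 = 0.44164
  D: TP=67, FP=4+1+31+23=59, FN=29+32+30+29=120 → 134/313 = 0.42812
  E: TP=78, FP=4+3+22+29=58, FN=29+24+28+23=104 → 156/318 = 0.49057
Weighted-F1 score = Σ (supportᵢ/N)·F1 scoreᵢ with N=782: (148/782)·0.69519 + (85/782)·0.61983 + (180/782)·0.44164 + (187/782)·0.42812 + (182/782)·0.49057 = 0.5171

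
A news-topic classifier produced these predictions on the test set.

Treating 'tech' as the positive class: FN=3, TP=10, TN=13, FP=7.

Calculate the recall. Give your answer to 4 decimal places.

Recall = TP/(TP+FN) = 10/(10+3) = 10/13 = 0.7692

0.7692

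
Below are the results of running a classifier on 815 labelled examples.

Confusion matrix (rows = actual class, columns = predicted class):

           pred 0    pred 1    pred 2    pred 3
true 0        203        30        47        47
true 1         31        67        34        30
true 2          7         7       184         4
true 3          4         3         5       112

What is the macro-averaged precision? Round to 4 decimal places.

0.6791

Per-class precision (TP/(TP+FP)):
  0: TP=203, FP=31+7+4=42 → 203/245 = 0.82857
  1: TP=67, FP=30+7+3=40 → 67/107 = 0.62617
  2: TP=184, FP=47+34+5=86 → 184/270 = 0.68148
  3: TP=112, FP=47+30+4=81 → 112/193 = 0.58031
Macro-precision = mean = (0.82857 + 0.62617 + 0.68148 + 0.58031) / 4 = 0.6791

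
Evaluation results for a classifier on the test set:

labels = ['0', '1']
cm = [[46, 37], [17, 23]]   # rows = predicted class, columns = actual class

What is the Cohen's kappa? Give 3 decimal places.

Observed agreement pₒ = trace/N = 69/123 = 0.5610
Expected agreement pₑ = Σ (rowᵢ·colᵢ)/N² = (63·83 + 60·40)/123² = 0.5043
κ = (pₒ − pₑ)/(1 − pₑ) = (0.5610 − 0.5043)/(1 − 0.5043) = 0.114

0.114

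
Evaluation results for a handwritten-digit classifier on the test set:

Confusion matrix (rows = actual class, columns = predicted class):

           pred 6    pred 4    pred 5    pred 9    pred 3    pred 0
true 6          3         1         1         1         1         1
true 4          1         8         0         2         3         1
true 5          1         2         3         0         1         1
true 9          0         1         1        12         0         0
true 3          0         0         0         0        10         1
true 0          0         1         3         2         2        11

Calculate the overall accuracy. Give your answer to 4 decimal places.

Accuracy = trace / total = (3+8+3+12+10+11=47) / 75 = 47/75 = 0.6267

0.6267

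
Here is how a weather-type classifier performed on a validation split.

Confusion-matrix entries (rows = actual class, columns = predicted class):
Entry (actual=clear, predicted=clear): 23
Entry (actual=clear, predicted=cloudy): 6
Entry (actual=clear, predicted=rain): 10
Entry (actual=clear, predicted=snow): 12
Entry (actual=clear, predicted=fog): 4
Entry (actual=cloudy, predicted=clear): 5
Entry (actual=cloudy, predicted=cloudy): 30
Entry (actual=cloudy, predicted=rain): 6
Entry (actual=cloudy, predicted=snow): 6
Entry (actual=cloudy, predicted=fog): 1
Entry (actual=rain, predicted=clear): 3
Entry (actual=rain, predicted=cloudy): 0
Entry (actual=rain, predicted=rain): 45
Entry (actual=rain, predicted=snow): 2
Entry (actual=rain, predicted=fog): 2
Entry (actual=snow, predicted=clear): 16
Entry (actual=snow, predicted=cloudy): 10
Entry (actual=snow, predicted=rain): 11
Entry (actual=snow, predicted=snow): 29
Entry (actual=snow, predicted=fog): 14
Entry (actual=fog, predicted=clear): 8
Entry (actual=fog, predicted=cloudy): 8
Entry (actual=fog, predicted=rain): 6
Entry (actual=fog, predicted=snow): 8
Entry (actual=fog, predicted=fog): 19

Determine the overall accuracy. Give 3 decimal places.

0.514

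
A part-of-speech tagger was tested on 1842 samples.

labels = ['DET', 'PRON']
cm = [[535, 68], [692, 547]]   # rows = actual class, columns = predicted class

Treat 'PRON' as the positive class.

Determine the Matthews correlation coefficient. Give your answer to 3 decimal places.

MCC = (TP·TN − FP·FN) / √((TP+FP)(TP+FN)(TN+FP)(TN+FN))
Numerator = 547·535 − 68·692 = 245589
Denominator = √(615·1239·603·1227) = √563778223785 = 750851.6656
MCC = 245589 / 750851.6656 = 0.327

0.327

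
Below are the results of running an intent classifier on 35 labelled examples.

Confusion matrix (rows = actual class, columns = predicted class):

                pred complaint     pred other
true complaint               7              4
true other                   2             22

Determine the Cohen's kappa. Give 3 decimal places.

0.582

Observed agreement pₒ = trace/N = 29/35 = 0.8286
Expected agreement pₑ = Σ (rowᵢ·colᵢ)/N² = (11·9 + 24·26)/35² = 0.5902
κ = (pₒ − pₑ)/(1 − pₑ) = (0.8286 − 0.5902)/(1 − 0.5902) = 0.582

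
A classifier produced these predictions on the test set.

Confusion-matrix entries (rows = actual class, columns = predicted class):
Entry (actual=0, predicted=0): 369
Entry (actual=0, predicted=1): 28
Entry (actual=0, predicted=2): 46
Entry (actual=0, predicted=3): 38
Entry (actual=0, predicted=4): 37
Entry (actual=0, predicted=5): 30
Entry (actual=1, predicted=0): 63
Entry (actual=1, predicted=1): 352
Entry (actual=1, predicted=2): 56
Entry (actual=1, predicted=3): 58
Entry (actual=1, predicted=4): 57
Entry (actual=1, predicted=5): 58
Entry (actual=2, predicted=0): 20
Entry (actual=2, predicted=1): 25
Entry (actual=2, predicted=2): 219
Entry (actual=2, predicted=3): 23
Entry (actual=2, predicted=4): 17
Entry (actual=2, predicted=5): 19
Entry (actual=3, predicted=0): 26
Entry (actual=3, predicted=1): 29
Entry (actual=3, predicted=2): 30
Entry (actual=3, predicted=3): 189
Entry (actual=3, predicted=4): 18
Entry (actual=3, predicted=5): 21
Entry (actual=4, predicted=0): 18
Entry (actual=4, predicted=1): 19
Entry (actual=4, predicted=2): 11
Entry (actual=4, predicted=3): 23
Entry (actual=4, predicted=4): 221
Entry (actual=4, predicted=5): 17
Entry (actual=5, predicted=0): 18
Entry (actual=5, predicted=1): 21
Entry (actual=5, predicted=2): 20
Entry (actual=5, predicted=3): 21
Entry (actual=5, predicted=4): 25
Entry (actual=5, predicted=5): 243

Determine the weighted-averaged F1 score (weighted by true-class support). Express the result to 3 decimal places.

0.642

Per-class F1 score (2·TP/(2·TP+FP+FN)):
  0: TP=369, FP=63+20+26+18+18=145, FN=28+46+38+37+30=179 → 738/1062 = 0.6949
  1: TP=352, FP=28+25+29+19+21=122, FN=63+56+58+57+58=292 → 704/1118 = 0.6297
  2: TP=219, FP=46+56+30+11+20=163, FN=20+25+23+17+19=104 → 438/705 = 0.6213
  3: TP=189, FP=38+58+23+23+21=163, FN=26+29+30+18+21=124 → 378/665 = 0.5684
  4: TP=221, FP=37+57+17+18+25=154, FN=18+19+11+23+17=88 → 442/684 = 0.6462
  5: TP=243, FP=30+58+19+21+17=145, FN=18+21+20+21+25=105 → 486/736 = 0.6603
Weighted-F1 score = Σ (supportᵢ/N)·F1 scoreᵢ with N=2485: (548/2485)·0.6949 + (644/2485)·0.6297 + (323/2485)·0.6213 + (313/2485)·0.5684 + (309/2485)·0.6462 + (348/2485)·0.6603 = 0.642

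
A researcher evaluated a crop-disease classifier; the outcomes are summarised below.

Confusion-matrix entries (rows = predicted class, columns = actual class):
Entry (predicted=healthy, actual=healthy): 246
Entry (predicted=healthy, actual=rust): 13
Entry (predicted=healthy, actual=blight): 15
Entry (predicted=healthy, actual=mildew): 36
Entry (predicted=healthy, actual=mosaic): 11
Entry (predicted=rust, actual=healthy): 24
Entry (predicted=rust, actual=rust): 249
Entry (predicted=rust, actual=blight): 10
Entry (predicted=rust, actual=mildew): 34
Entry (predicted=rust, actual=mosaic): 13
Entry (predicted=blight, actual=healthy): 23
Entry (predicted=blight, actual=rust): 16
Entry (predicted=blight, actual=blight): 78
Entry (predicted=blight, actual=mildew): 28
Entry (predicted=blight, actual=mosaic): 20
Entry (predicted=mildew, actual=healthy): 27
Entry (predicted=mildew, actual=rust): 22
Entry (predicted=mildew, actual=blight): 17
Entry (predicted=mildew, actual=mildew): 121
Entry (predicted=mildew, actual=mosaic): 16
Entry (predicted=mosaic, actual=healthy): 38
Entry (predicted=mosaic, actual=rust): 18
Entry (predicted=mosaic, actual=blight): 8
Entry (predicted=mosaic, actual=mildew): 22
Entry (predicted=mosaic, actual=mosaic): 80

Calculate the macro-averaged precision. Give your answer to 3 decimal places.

0.614

Per-class precision (TP/(TP+FP)):
  healthy: TP=246, FP=13+15+36+11=75 → 246/321 = 0.7664
  rust: TP=249, FP=24+10+34+13=81 → 249/330 = 0.7545
  blight: TP=78, FP=23+16+28+20=87 → 78/165 = 0.4727
  mildew: TP=121, FP=27+22+17+16=82 → 121/203 = 0.5961
  mosaic: TP=80, FP=38+18+8+22=86 → 80/166 = 0.4819
Macro-precision = mean = (0.7664 + 0.7545 + 0.4727 + 0.5961 + 0.4819) / 5 = 0.614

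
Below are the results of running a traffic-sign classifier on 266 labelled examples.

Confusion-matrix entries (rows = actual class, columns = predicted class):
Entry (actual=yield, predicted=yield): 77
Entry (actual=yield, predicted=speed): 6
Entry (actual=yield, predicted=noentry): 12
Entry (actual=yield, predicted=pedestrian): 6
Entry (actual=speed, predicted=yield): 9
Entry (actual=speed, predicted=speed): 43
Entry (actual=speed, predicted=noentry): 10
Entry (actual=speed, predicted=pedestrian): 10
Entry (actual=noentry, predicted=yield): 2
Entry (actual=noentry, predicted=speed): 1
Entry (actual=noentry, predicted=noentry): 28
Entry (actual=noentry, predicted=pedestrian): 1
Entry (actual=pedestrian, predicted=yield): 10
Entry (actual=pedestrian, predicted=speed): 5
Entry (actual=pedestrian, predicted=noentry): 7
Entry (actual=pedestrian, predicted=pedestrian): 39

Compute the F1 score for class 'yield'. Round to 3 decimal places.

One-vs-rest for 'yield': TP = diagonal; FP = other classes predicted 'yield'; FN = 'yield' predicted as other.
F1 score = 2·TP/(2·TP+FP+FN).
yield: TP=77, FP=9+2+10=21, FN=6+12+6=24 → 154/199 = 0.7739

0.774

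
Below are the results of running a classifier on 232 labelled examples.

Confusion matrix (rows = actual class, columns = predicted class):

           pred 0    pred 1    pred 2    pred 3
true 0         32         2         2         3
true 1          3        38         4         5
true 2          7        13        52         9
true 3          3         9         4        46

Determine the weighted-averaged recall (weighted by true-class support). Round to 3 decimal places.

Per-class recall (TP/(TP+FN)):
  0: TP=32, FN=2+2+3=7 → 32/39 = 0.8205
  1: TP=38, FN=3+4+5=12 → 38/50 = 0.7600
  2: TP=52, FN=7+13+9=29 → 52/81 = 0.6420
  3: TP=46, FN=3+9+4=16 → 46/62 = 0.7419
Weighted-recall = Σ (supportᵢ/N)·recallᵢ with N=232: (39/232)·0.8205 + (50/232)·0.7600 + (81/232)·0.6420 + (62/232)·0.7419 = 0.724

0.724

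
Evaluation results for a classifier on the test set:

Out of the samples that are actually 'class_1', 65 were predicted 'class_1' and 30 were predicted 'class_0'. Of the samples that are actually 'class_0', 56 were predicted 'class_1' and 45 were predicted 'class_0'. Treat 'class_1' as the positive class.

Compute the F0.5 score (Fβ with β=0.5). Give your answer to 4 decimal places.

Fβ = (1+β²)·TP / ((1+β²)·TP + β²·FN + FP), with β²=1/4
= 1.25·65 / (1.25·65 + 0.25·30 + 56) = 0.5613

0.5613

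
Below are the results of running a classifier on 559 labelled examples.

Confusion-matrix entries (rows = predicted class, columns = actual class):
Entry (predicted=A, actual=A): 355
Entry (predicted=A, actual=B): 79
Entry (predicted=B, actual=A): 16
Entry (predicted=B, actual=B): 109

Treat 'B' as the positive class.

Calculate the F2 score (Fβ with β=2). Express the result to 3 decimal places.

Fβ = (1+β²)·TP / ((1+β²)·TP + β²·FN + FP), with β²=4
= 5·109 / (5·109 + 4·79 + 16) = 0.621

0.621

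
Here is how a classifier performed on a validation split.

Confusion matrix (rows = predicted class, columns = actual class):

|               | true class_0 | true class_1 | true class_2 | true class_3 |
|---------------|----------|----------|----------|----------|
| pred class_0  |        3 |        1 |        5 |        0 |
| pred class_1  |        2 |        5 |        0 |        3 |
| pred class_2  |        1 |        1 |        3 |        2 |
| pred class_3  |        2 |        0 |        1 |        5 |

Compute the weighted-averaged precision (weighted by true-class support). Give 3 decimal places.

Per-class precision (TP/(TP+FP)):
  class_0: TP=3, FP=1+5+0=6 → 3/9 = 0.3333
  class_1: TP=5, FP=2+0+3=5 → 5/10 = 0.5000
  class_2: TP=3, FP=1+1+2=4 → 3/7 = 0.4286
  class_3: TP=5, FP=2+0+1=3 → 5/8 = 0.6250
Weighted-precision = Σ (supportᵢ/N)·precisionᵢ with N=34: (8/34)·0.3333 + (7/34)·0.5000 + (9/34)·0.4286 + (10/34)·0.6250 = 0.479

0.479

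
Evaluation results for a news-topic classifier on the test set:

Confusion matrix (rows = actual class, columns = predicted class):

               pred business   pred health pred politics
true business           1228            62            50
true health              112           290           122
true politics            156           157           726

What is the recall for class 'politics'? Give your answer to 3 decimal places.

Take TP from the diagonal, FP from the rest of the 'politics' prediction marginal, FN from the rest of the 'politics' actual marginal.
recall = TP/(TP+FN).
politics: TP=726, FN=156+157=313 → 726/1039 = 0.6987

0.699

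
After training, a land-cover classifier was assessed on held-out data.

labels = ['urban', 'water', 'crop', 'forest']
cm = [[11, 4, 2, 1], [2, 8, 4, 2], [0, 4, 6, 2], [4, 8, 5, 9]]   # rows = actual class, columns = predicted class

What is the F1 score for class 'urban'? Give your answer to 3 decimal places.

0.629

One-vs-rest for 'urban': TP = diagonal; FP = other classes predicted 'urban'; FN = 'urban' predicted as other.
F1 score = 2·TP/(2·TP+FP+FN).
urban: TP=11, FP=2+0+4=6, FN=4+2+1=7 → 22/35 = 0.6286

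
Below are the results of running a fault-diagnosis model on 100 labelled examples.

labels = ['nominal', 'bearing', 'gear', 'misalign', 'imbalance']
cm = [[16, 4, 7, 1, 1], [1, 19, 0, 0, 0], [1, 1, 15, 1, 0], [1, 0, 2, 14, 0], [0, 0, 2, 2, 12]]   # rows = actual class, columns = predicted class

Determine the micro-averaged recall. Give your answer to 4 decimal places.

Micro-averaging pools counts across classes: ΣTP=76, ΣFP=24, ΣFN=24.
Micro-recall = TP/(TP+FN) on pooled counts = 0.7600 (equals overall accuracy in single-label multiclass).

0.7600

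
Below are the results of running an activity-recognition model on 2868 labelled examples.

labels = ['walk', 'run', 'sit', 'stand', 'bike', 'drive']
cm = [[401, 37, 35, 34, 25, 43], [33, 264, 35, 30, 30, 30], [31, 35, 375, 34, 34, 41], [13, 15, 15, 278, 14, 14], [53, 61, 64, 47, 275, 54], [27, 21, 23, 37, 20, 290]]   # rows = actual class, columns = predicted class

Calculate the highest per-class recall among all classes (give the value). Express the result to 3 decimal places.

0.797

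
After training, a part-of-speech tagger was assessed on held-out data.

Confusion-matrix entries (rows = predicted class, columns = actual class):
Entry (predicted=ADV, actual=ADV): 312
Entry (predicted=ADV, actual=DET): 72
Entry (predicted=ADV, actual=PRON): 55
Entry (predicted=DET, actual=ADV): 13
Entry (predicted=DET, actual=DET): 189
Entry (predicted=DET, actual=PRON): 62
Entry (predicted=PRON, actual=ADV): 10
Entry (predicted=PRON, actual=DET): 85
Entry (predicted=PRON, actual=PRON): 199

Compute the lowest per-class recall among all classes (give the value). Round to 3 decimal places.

0.546

Per-class recall (TP/(TP+FN)):
  ADV: TP=312, FN=13+10=23 → 312/335 = 0.9313
  DET: TP=189, FN=72+85=157 → 189/346 = 0.5462
  PRON: TP=199, FN=55+62=117 → 199/316 = 0.6297
Lowest is class 'DET' with recall = 0.546.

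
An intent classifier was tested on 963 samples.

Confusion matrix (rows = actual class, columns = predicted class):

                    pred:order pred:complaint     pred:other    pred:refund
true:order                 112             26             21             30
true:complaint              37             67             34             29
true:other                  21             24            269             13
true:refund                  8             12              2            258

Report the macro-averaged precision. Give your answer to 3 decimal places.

Per-class precision (TP/(TP+FP)):
  order: TP=112, FP=37+21+8=66 → 112/178 = 0.6292
  complaint: TP=67, FP=26+24+12=62 → 67/129 = 0.5194
  other: TP=269, FP=21+34+2=57 → 269/326 = 0.8252
  refund: TP=258, FP=30+29+13=72 → 258/330 = 0.7818
Macro-precision = mean = (0.6292 + 0.5194 + 0.8252 + 0.7818) / 4 = 0.689

0.689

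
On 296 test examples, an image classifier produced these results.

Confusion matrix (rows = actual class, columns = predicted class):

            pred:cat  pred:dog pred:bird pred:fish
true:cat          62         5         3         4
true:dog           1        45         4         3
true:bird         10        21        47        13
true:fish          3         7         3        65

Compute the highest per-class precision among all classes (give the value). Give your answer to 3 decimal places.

Per-class precision (TP/(TP+FP)):
  cat: TP=62, FP=1+10+3=14 → 62/76 = 0.8158
  dog: TP=45, FP=5+21+7=33 → 45/78 = 0.5769
  bird: TP=47, FP=3+4+3=10 → 47/57 = 0.8246
  fish: TP=65, FP=4+3+13=20 → 65/85 = 0.7647
Highest is class 'bird' with precision = 0.825.

0.825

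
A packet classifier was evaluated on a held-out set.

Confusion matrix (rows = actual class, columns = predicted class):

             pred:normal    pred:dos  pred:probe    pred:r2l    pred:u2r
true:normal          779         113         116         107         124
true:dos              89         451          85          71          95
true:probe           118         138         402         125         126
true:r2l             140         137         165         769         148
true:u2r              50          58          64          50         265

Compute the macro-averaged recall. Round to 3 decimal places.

Per-class recall (TP/(TP+FN)):
  normal: TP=779, FN=113+116+107+124=460 → 779/1239 = 0.6287
  dos: TP=451, FN=89+85+71+95=340 → 451/791 = 0.5702
  probe: TP=402, FN=118+138+125+126=507 → 402/909 = 0.4422
  r2l: TP=769, FN=140+137+165+148=590 → 769/1359 = 0.5659
  u2r: TP=265, FN=50+58+64+50=222 → 265/487 = 0.5441
Macro-recall = mean = (0.6287 + 0.5702 + 0.4422 + 0.5659 + 0.5441) / 5 = 0.550

0.550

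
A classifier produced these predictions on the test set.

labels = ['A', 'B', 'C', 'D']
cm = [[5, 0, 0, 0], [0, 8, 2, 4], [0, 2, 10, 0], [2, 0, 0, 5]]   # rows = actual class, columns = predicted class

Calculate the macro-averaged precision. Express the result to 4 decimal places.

0.7258

Per-class precision (TP/(TP+FP)):
  A: TP=5, FP=0+0+2=2 → 5/7 = 0.71429
  B: TP=8, FP=0+2+0=2 → 8/10 = 0.80000
  C: TP=10, FP=0+2+0=2 → 10/12 = 0.83333
  D: TP=5, FP=0+4+0=4 → 5/9 = 0.55556
Macro-precision = mean = (0.71429 + 0.80000 + 0.83333 + 0.55556) / 4 = 0.7258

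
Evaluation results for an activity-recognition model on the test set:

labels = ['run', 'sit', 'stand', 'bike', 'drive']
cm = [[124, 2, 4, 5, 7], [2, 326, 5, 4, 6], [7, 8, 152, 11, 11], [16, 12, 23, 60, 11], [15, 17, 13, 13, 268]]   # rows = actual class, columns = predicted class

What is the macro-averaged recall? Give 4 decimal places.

Per-class recall (TP/(TP+FN)):
  run: TP=124, FN=2+4+5+7=18 → 124/142 = 0.87324
  sit: TP=326, FN=2+5+4+6=17 → 326/343 = 0.95044
  stand: TP=152, FN=7+8+11+11=37 → 152/189 = 0.80423
  bike: TP=60, FN=16+12+23+11=62 → 60/122 = 0.49180
  drive: TP=268, FN=15+17+13+13=58 → 268/326 = 0.82209
Macro-recall = mean = (0.87324 + 0.95044 + 0.80423 + 0.49180 + 0.82209) / 5 = 0.7884

0.7884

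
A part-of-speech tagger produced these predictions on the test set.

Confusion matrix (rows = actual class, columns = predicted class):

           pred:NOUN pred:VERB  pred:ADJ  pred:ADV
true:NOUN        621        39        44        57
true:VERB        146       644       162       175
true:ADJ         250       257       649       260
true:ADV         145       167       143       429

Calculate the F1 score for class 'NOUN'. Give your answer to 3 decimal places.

F1 score = 2·TP/(2·TP+FP+FN).
NOUN: TP=621, FP=146+250+145=541, FN=39+44+57=140 → 1242/1923 = 0.6459

0.646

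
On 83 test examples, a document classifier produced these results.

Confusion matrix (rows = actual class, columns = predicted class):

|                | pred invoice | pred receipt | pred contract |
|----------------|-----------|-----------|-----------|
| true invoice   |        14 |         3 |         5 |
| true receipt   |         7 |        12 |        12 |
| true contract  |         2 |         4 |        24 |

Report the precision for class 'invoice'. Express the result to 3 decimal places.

0.609

One-vs-rest for 'invoice': TP = diagonal; FP = other classes predicted 'invoice'; FN = 'invoice' predicted as other.
precision = TP/(TP+FP).
invoice: TP=14, FP=7+2=9 → 14/23 = 0.6087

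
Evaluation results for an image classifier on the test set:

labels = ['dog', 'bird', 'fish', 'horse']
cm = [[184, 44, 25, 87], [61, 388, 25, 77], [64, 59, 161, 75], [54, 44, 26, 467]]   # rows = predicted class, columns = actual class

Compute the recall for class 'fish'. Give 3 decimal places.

Take TP from the diagonal, FP from the rest of the 'fish' prediction marginal, FN from the rest of the 'fish' actual marginal.
recall = TP/(TP+FN).
fish: TP=161, FN=25+25+26=76 → 161/237 = 0.6793

0.679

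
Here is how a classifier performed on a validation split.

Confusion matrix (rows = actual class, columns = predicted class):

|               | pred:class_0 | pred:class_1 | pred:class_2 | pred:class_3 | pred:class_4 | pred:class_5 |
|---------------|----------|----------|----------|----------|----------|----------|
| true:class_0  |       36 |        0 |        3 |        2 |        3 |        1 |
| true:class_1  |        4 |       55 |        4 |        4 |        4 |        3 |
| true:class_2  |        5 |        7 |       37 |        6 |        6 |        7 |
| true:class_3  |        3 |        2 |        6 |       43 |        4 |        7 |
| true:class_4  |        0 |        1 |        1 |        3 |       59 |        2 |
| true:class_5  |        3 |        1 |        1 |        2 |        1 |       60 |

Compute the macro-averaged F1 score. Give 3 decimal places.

0.746

Per-class F1 score (2·TP/(2·TP+FP+FN)):
  class_0: TP=36, FP=4+5+3+0+3=15, FN=0+3+2+3+1=9 → 72/96 = 0.7500
  class_1: TP=55, FP=0+7+2+1+1=11, FN=4+4+4+4+3=19 → 110/140 = 0.7857
  class_2: TP=37, FP=3+4+6+1+1=15, FN=5+7+6+6+7=31 → 74/120 = 0.6167
  class_3: TP=43, FP=2+4+6+3+2=17, FN=3+2+6+4+7=22 → 86/125 = 0.6880
  class_4: TP=59, FP=3+4+6+4+1=18, FN=0+1+1+3+2=7 → 118/143 = 0.8252
  class_5: TP=60, FP=1+3+7+7+2=20, FN=3+1+1+2+1=8 → 120/148 = 0.8108
Macro-F1 score = mean = (0.7500 + 0.7857 + 0.6167 + 0.6880 + 0.8252 + 0.8108) / 6 = 0.746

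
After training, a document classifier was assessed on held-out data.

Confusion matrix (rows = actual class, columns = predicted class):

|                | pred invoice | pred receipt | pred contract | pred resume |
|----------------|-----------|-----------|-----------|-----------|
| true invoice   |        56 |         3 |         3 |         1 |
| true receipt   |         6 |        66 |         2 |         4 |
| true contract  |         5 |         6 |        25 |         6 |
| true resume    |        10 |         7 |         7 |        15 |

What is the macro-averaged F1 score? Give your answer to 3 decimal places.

0.680

Per-class F1 score (2·TP/(2·TP+FP+FN)):
  invoice: TP=56, FP=6+5+10=21, FN=3+3+1=7 → 112/140 = 0.8000
  receipt: TP=66, FP=3+6+7=16, FN=6+2+4=12 → 132/160 = 0.8250
  contract: TP=25, FP=3+2+7=12, FN=5+6+6=17 → 50/79 = 0.6329
  resume: TP=15, FP=1+4+6=11, FN=10+7+7=24 → 30/65 = 0.4615
Macro-F1 score = mean = (0.8000 + 0.8250 + 0.6329 + 0.4615) / 4 = 0.680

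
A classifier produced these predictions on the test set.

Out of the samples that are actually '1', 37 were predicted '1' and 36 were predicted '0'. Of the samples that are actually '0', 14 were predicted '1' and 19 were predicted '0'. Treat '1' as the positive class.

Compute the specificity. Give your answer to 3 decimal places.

0.576

Specificity = TN/(TN+FP) = 19/(19+14) = 0.576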